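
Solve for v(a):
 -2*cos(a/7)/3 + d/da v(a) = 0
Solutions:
 v(a) = C1 + 14*sin(a/7)/3


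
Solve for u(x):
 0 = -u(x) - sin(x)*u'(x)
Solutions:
 u(x) = C1*sqrt(cos(x) + 1)/sqrt(cos(x) - 1)


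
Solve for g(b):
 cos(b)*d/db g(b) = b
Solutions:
 g(b) = C1 + Integral(b/cos(b), b)


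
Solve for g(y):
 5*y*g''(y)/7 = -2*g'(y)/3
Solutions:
 g(y) = C1 + C2*y^(1/15)


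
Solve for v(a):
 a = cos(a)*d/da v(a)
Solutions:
 v(a) = C1 + Integral(a/cos(a), a)


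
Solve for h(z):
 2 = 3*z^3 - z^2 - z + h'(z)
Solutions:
 h(z) = C1 - 3*z^4/4 + z^3/3 + z^2/2 + 2*z


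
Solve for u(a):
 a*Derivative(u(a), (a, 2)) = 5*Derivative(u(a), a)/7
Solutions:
 u(a) = C1 + C2*a^(12/7)


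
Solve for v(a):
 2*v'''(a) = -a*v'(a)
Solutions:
 v(a) = C1 + Integral(C2*airyai(-2^(2/3)*a/2) + C3*airybi(-2^(2/3)*a/2), a)


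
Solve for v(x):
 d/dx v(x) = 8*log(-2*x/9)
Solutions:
 v(x) = C1 + 8*x*log(-x) + 8*x*(-2*log(3) - 1 + log(2))


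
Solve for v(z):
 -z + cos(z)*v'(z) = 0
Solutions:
 v(z) = C1 + Integral(z/cos(z), z)


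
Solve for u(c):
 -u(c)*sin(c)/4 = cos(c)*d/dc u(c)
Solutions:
 u(c) = C1*cos(c)^(1/4)


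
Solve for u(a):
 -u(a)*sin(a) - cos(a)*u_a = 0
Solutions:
 u(a) = C1*cos(a)


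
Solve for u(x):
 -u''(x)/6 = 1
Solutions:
 u(x) = C1 + C2*x - 3*x^2


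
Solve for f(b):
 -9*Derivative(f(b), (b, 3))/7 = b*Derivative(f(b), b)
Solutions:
 f(b) = C1 + Integral(C2*airyai(-21^(1/3)*b/3) + C3*airybi(-21^(1/3)*b/3), b)


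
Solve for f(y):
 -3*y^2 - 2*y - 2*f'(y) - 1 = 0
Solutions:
 f(y) = C1 - y^3/2 - y^2/2 - y/2


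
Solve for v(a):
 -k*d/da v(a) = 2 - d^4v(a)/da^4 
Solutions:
 v(a) = C1 + C2*exp(a*k^(1/3)) + C3*exp(a*k^(1/3)*(-1 + sqrt(3)*I)/2) + C4*exp(-a*k^(1/3)*(1 + sqrt(3)*I)/2) - 2*a/k


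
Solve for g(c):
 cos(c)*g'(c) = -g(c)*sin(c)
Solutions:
 g(c) = C1*cos(c)


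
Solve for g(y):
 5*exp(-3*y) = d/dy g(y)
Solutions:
 g(y) = C1 - 5*exp(-3*y)/3


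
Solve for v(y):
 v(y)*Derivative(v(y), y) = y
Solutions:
 v(y) = -sqrt(C1 + y^2)
 v(y) = sqrt(C1 + y^2)


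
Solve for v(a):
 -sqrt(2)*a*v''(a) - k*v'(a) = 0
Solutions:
 v(a) = C1 + a^(-sqrt(2)*re(k)/2 + 1)*(C2*sin(sqrt(2)*log(a)*Abs(im(k))/2) + C3*cos(sqrt(2)*log(a)*im(k)/2))


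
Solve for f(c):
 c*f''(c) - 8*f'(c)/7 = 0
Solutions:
 f(c) = C1 + C2*c^(15/7)


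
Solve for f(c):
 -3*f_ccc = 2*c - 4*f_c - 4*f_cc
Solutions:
 f(c) = C1 + C2*exp(-2*c/3) + C3*exp(2*c) + c^2/4 - c/2


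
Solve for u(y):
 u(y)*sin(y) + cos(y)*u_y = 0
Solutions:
 u(y) = C1*cos(y)


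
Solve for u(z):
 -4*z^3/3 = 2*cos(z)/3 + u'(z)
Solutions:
 u(z) = C1 - z^4/3 - 2*sin(z)/3


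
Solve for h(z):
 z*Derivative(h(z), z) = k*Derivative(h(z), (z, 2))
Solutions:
 h(z) = C1 + C2*erf(sqrt(2)*z*sqrt(-1/k)/2)/sqrt(-1/k)


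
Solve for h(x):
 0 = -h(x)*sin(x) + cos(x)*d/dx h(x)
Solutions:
 h(x) = C1/cos(x)


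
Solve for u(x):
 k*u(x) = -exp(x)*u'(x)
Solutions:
 u(x) = C1*exp(k*exp(-x))


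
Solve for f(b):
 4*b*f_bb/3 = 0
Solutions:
 f(b) = C1 + C2*b


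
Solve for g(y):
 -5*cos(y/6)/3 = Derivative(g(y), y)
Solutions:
 g(y) = C1 - 10*sin(y/6)


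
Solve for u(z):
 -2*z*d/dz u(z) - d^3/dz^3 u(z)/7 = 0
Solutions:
 u(z) = C1 + Integral(C2*airyai(-14^(1/3)*z) + C3*airybi(-14^(1/3)*z), z)


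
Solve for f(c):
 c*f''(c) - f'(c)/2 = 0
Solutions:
 f(c) = C1 + C2*c^(3/2)


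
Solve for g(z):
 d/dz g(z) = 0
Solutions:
 g(z) = C1


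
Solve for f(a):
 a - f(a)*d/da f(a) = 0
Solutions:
 f(a) = -sqrt(C1 + a^2)
 f(a) = sqrt(C1 + a^2)


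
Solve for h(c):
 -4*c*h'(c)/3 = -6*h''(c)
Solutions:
 h(c) = C1 + C2*erfi(c/3)


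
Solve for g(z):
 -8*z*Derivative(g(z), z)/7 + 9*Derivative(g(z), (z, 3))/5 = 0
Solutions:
 g(z) = C1 + Integral(C2*airyai(2*735^(1/3)*z/21) + C3*airybi(2*735^(1/3)*z/21), z)


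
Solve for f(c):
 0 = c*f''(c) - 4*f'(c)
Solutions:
 f(c) = C1 + C2*c^5


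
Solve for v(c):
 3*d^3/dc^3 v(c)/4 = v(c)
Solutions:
 v(c) = C3*exp(6^(2/3)*c/3) + (C1*sin(2^(2/3)*3^(1/6)*c/2) + C2*cos(2^(2/3)*3^(1/6)*c/2))*exp(-6^(2/3)*c/6)


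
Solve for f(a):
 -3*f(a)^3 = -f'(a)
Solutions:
 f(a) = -sqrt(2)*sqrt(-1/(C1 + 3*a))/2
 f(a) = sqrt(2)*sqrt(-1/(C1 + 3*a))/2


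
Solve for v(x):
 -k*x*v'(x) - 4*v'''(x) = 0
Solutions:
 v(x) = C1 + Integral(C2*airyai(2^(1/3)*x*(-k)^(1/3)/2) + C3*airybi(2^(1/3)*x*(-k)^(1/3)/2), x)


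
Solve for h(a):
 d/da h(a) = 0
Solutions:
 h(a) = C1


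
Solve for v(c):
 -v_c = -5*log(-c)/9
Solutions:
 v(c) = C1 + 5*c*log(-c)/9 - 5*c/9


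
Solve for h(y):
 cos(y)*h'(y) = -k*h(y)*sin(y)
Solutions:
 h(y) = C1*exp(k*log(cos(y)))


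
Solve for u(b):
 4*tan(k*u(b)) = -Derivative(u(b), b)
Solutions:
 u(b) = Piecewise((-asin(exp(C1*k - 4*b*k))/k + pi/k, Ne(k, 0)), (nan, True))
 u(b) = Piecewise((asin(exp(C1*k - 4*b*k))/k, Ne(k, 0)), (nan, True))


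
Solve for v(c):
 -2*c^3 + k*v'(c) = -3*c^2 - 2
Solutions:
 v(c) = C1 + c^4/(2*k) - c^3/k - 2*c/k


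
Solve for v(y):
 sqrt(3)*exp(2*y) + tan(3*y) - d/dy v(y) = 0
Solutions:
 v(y) = C1 + sqrt(3)*exp(2*y)/2 - log(cos(3*y))/3


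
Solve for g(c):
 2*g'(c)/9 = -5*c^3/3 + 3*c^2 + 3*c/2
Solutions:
 g(c) = C1 - 15*c^4/8 + 9*c^3/2 + 27*c^2/8


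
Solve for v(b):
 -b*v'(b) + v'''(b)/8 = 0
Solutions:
 v(b) = C1 + Integral(C2*airyai(2*b) + C3*airybi(2*b), b)


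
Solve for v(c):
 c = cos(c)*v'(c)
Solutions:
 v(c) = C1 + Integral(c/cos(c), c)


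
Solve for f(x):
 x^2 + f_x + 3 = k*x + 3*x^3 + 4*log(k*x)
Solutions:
 f(x) = C1 + k*x^2/2 + 3*x^4/4 - x^3/3 + 4*x*log(k*x) - 7*x


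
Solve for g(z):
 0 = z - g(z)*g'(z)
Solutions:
 g(z) = -sqrt(C1 + z^2)
 g(z) = sqrt(C1 + z^2)


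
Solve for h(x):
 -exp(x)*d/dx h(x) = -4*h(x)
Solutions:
 h(x) = C1*exp(-4*exp(-x))


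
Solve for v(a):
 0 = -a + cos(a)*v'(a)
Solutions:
 v(a) = C1 + Integral(a/cos(a), a)


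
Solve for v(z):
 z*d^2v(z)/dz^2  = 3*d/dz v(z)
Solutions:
 v(z) = C1 + C2*z^4


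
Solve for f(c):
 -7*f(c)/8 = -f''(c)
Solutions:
 f(c) = C1*exp(-sqrt(14)*c/4) + C2*exp(sqrt(14)*c/4)


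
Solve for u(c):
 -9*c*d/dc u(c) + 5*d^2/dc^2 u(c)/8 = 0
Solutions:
 u(c) = C1 + C2*erfi(6*sqrt(5)*c/5)


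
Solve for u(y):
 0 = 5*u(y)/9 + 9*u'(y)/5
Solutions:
 u(y) = C1*exp(-25*y/81)


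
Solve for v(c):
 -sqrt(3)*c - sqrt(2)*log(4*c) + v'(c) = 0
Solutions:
 v(c) = C1 + sqrt(3)*c^2/2 + sqrt(2)*c*log(c) - sqrt(2)*c + 2*sqrt(2)*c*log(2)


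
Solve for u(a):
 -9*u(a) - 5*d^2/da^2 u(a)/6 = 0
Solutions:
 u(a) = C1*sin(3*sqrt(30)*a/5) + C2*cos(3*sqrt(30)*a/5)


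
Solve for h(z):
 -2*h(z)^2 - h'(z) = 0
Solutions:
 h(z) = 1/(C1 + 2*z)


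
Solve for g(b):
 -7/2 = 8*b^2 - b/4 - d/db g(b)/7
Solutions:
 g(b) = C1 + 56*b^3/3 - 7*b^2/8 + 49*b/2


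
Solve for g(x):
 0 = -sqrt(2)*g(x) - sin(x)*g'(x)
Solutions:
 g(x) = C1*(cos(x) + 1)^(sqrt(2)/2)/(cos(x) - 1)^(sqrt(2)/2)


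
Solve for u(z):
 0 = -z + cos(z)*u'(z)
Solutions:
 u(z) = C1 + Integral(z/cos(z), z)


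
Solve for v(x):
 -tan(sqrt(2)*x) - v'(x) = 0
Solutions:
 v(x) = C1 + sqrt(2)*log(cos(sqrt(2)*x))/2


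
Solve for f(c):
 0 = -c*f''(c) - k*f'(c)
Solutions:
 f(c) = C1 + c^(1 - re(k))*(C2*sin(log(c)*Abs(im(k))) + C3*cos(log(c)*im(k)))


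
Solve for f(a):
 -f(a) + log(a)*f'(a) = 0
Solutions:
 f(a) = C1*exp(li(a))


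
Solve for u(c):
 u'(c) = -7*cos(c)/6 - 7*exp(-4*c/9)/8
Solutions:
 u(c) = C1 - 7*sin(c)/6 + 63*exp(-4*c/9)/32


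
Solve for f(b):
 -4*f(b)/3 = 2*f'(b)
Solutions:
 f(b) = C1*exp(-2*b/3)


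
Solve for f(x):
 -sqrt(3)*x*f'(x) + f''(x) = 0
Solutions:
 f(x) = C1 + C2*erfi(sqrt(2)*3^(1/4)*x/2)


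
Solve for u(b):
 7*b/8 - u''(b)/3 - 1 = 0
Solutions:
 u(b) = C1 + C2*b + 7*b^3/16 - 3*b^2/2


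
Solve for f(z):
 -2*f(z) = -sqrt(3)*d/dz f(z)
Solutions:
 f(z) = C1*exp(2*sqrt(3)*z/3)


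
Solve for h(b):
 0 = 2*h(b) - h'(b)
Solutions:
 h(b) = C1*exp(2*b)


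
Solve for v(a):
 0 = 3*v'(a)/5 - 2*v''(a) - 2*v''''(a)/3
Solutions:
 v(a) = C1 + C2*exp(a*(-50^(1/3)*(9 + sqrt(481))^(1/3) + 10*20^(1/3)/(9 + sqrt(481))^(1/3))/20)*sin(sqrt(3)*a*(10*20^(1/3)/(9 + sqrt(481))^(1/3) + 50^(1/3)*(9 + sqrt(481))^(1/3))/20) + C3*exp(a*(-50^(1/3)*(9 + sqrt(481))^(1/3) + 10*20^(1/3)/(9 + sqrt(481))^(1/3))/20)*cos(sqrt(3)*a*(10*20^(1/3)/(9 + sqrt(481))^(1/3) + 50^(1/3)*(9 + sqrt(481))^(1/3))/20) + C4*exp(a*(-20^(1/3)/(9 + sqrt(481))^(1/3) + 50^(1/3)*(9 + sqrt(481))^(1/3)/10))


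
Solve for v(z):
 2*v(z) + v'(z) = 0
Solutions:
 v(z) = C1*exp(-2*z)


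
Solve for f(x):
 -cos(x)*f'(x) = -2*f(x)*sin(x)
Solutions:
 f(x) = C1/cos(x)^2


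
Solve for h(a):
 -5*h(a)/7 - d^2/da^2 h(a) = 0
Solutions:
 h(a) = C1*sin(sqrt(35)*a/7) + C2*cos(sqrt(35)*a/7)


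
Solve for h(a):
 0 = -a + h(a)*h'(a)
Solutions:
 h(a) = -sqrt(C1 + a^2)
 h(a) = sqrt(C1 + a^2)


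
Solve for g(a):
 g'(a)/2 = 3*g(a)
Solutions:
 g(a) = C1*exp(6*a)


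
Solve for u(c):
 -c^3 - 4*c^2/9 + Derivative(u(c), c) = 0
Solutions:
 u(c) = C1 + c^4/4 + 4*c^3/27


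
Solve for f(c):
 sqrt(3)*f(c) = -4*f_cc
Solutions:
 f(c) = C1*sin(3^(1/4)*c/2) + C2*cos(3^(1/4)*c/2)


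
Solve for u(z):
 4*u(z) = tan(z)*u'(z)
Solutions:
 u(z) = C1*sin(z)^4


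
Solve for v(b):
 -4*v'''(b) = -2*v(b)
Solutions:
 v(b) = C3*exp(2^(2/3)*b/2) + (C1*sin(2^(2/3)*sqrt(3)*b/4) + C2*cos(2^(2/3)*sqrt(3)*b/4))*exp(-2^(2/3)*b/4)


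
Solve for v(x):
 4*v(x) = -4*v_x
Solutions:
 v(x) = C1*exp(-x)


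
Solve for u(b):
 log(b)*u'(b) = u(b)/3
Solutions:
 u(b) = C1*exp(li(b)/3)


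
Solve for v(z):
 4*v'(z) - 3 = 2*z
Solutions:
 v(z) = C1 + z^2/4 + 3*z/4


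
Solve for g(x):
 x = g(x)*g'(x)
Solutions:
 g(x) = -sqrt(C1 + x^2)
 g(x) = sqrt(C1 + x^2)


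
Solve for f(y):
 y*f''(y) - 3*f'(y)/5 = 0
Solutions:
 f(y) = C1 + C2*y^(8/5)


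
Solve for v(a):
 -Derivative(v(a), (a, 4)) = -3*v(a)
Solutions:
 v(a) = C1*exp(-3^(1/4)*a) + C2*exp(3^(1/4)*a) + C3*sin(3^(1/4)*a) + C4*cos(3^(1/4)*a)


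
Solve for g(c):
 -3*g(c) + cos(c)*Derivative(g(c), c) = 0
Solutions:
 g(c) = C1*(sin(c) + 1)^(3/2)/(sin(c) - 1)^(3/2)


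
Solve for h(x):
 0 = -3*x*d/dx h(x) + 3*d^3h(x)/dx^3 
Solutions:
 h(x) = C1 + Integral(C2*airyai(x) + C3*airybi(x), x)


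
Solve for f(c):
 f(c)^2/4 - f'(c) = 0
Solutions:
 f(c) = -4/(C1 + c)


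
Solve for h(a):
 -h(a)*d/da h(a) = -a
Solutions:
 h(a) = -sqrt(C1 + a^2)
 h(a) = sqrt(C1 + a^2)


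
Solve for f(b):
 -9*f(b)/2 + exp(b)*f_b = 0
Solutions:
 f(b) = C1*exp(-9*exp(-b)/2)


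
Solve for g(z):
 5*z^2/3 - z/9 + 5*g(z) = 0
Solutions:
 g(z) = z*(1 - 15*z)/45


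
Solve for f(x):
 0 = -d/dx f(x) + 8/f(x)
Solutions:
 f(x) = -sqrt(C1 + 16*x)
 f(x) = sqrt(C1 + 16*x)


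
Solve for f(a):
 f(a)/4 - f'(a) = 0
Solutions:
 f(a) = C1*exp(a/4)


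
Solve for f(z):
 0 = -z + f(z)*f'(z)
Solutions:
 f(z) = -sqrt(C1 + z^2)
 f(z) = sqrt(C1 + z^2)


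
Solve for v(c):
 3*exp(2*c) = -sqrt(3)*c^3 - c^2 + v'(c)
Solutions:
 v(c) = C1 + sqrt(3)*c^4/4 + c^3/3 + 3*exp(2*c)/2


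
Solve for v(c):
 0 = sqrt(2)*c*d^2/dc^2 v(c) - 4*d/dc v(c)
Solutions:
 v(c) = C1 + C2*c^(1 + 2*sqrt(2))


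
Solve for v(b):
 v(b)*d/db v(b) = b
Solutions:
 v(b) = -sqrt(C1 + b^2)
 v(b) = sqrt(C1 + b^2)


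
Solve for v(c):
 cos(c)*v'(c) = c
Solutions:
 v(c) = C1 + Integral(c/cos(c), c)


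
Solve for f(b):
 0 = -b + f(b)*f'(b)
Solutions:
 f(b) = -sqrt(C1 + b^2)
 f(b) = sqrt(C1 + b^2)


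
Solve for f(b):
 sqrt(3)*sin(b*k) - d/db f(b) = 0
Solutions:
 f(b) = C1 - sqrt(3)*cos(b*k)/k


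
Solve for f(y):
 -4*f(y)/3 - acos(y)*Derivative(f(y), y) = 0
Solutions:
 f(y) = C1*exp(-4*Integral(1/acos(y), y)/3)


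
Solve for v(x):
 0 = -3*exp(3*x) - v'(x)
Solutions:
 v(x) = C1 - exp(3*x)


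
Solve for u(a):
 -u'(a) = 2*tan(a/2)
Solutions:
 u(a) = C1 + 4*log(cos(a/2))


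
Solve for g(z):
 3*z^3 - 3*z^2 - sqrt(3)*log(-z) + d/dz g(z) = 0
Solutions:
 g(z) = C1 - 3*z^4/4 + z^3 + sqrt(3)*z*log(-z) - sqrt(3)*z


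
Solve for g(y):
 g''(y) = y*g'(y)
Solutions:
 g(y) = C1 + C2*erfi(sqrt(2)*y/2)


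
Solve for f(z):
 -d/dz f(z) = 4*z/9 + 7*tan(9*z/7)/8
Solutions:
 f(z) = C1 - 2*z^2/9 + 49*log(cos(9*z/7))/72


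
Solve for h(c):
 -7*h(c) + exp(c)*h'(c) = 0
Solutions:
 h(c) = C1*exp(-7*exp(-c))


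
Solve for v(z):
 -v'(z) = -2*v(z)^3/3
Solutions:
 v(z) = -sqrt(6)*sqrt(-1/(C1 + 2*z))/2
 v(z) = sqrt(6)*sqrt(-1/(C1 + 2*z))/2


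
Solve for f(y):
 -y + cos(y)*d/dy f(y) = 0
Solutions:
 f(y) = C1 + Integral(y/cos(y), y)


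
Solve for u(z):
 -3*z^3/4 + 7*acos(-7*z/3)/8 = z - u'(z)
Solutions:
 u(z) = C1 + 3*z^4/16 + z^2/2 - 7*z*acos(-7*z/3)/8 - sqrt(9 - 49*z^2)/8


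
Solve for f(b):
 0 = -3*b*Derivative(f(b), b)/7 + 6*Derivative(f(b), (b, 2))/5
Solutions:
 f(b) = C1 + C2*erfi(sqrt(35)*b/14)


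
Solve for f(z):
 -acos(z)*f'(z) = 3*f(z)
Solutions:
 f(z) = C1*exp(-3*Integral(1/acos(z), z))


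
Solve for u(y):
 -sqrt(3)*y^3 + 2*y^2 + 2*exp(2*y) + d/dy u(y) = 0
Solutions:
 u(y) = C1 + sqrt(3)*y^4/4 - 2*y^3/3 - exp(2*y)


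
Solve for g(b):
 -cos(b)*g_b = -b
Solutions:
 g(b) = C1 + Integral(b/cos(b), b)


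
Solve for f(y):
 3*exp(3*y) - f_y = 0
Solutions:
 f(y) = C1 + exp(3*y)


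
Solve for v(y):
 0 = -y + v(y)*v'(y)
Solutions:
 v(y) = -sqrt(C1 + y^2)
 v(y) = sqrt(C1 + y^2)


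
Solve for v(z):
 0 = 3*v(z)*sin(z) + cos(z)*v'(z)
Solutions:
 v(z) = C1*cos(z)^3


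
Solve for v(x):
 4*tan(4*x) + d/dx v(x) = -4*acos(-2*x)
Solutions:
 v(x) = C1 - 4*x*acos(-2*x) - 2*sqrt(1 - 4*x^2) + log(cos(4*x))


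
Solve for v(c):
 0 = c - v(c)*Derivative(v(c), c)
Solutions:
 v(c) = -sqrt(C1 + c^2)
 v(c) = sqrt(C1 + c^2)


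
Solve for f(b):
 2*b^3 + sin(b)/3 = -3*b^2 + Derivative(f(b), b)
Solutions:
 f(b) = C1 + b^4/2 + b^3 - cos(b)/3


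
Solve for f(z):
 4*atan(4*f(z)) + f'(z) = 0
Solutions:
 Integral(1/atan(4*_y), (_y, f(z))) = C1 - 4*z


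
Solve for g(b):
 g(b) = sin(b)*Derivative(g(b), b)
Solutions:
 g(b) = C1*sqrt(cos(b) - 1)/sqrt(cos(b) + 1)


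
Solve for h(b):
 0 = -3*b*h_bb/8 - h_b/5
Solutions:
 h(b) = C1 + C2*b^(7/15)


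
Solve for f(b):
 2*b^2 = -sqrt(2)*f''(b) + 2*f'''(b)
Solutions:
 f(b) = C1 + C2*b + C3*exp(sqrt(2)*b/2) - sqrt(2)*b^4/12 - 2*b^3/3 - 2*sqrt(2)*b^2


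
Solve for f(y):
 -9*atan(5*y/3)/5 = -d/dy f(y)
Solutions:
 f(y) = C1 + 9*y*atan(5*y/3)/5 - 27*log(25*y^2 + 9)/50


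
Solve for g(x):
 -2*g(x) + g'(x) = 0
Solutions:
 g(x) = C1*exp(2*x)


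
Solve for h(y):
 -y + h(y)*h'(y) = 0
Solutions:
 h(y) = -sqrt(C1 + y^2)
 h(y) = sqrt(C1 + y^2)


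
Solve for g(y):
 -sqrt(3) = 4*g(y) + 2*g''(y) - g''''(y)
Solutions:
 g(y) = C1*exp(-y*sqrt(1 + sqrt(5))) + C2*exp(y*sqrt(1 + sqrt(5))) + C3*sin(y*sqrt(-1 + sqrt(5))) + C4*cos(y*sqrt(-1 + sqrt(5))) - sqrt(3)/4


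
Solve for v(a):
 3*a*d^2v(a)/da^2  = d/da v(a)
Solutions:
 v(a) = C1 + C2*a^(4/3)


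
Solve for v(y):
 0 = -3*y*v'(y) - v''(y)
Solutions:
 v(y) = C1 + C2*erf(sqrt(6)*y/2)


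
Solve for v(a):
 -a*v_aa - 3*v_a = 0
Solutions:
 v(a) = C1 + C2/a^2


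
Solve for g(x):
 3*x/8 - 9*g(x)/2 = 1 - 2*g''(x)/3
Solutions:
 g(x) = C1*exp(-3*sqrt(3)*x/2) + C2*exp(3*sqrt(3)*x/2) + x/12 - 2/9


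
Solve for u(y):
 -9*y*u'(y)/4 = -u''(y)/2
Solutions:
 u(y) = C1 + C2*erfi(3*y/2)


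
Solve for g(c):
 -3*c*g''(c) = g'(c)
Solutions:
 g(c) = C1 + C2*c^(2/3)


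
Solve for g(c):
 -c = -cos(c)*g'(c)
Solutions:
 g(c) = C1 + Integral(c/cos(c), c)


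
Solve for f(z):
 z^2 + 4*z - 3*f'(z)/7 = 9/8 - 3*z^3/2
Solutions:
 f(z) = C1 + 7*z^4/8 + 7*z^3/9 + 14*z^2/3 - 21*z/8


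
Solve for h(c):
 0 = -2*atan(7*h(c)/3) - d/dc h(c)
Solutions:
 Integral(1/atan(7*_y/3), (_y, h(c))) = C1 - 2*c


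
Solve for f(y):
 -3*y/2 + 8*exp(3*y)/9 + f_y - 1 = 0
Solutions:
 f(y) = C1 + 3*y^2/4 + y - 8*exp(3*y)/27


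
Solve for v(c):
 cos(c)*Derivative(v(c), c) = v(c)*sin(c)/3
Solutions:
 v(c) = C1/cos(c)^(1/3)


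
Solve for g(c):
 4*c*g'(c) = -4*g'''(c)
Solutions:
 g(c) = C1 + Integral(C2*airyai(-c) + C3*airybi(-c), c)


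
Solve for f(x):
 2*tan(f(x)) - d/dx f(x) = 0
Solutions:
 f(x) = pi - asin(C1*exp(2*x))
 f(x) = asin(C1*exp(2*x))


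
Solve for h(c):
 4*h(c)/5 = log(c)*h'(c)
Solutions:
 h(c) = C1*exp(4*li(c)/5)


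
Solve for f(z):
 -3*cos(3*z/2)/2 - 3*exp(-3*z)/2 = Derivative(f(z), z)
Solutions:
 f(z) = C1 - sin(3*z/2) + exp(-3*z)/2


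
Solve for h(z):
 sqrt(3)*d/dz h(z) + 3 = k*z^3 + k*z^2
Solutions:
 h(z) = C1 + sqrt(3)*k*z^4/12 + sqrt(3)*k*z^3/9 - sqrt(3)*z


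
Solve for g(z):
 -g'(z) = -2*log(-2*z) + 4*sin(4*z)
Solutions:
 g(z) = C1 + 2*z*log(-z) - 2*z + 2*z*log(2) + cos(4*z)


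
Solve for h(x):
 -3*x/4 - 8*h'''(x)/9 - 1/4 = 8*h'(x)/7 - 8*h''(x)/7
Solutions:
 h(x) = C1 - 21*x^2/64 - 7*x/8 + (C2*sin(3*sqrt(19)*x/14) + C3*cos(3*sqrt(19)*x/14))*exp(9*x/14)


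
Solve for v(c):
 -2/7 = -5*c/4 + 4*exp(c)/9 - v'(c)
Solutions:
 v(c) = C1 - 5*c^2/8 + 2*c/7 + 4*exp(c)/9


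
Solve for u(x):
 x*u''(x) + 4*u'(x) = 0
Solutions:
 u(x) = C1 + C2/x^3


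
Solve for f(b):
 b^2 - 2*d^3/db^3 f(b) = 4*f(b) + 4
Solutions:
 f(b) = C3*exp(-2^(1/3)*b) + b^2/4 + (C1*sin(2^(1/3)*sqrt(3)*b/2) + C2*cos(2^(1/3)*sqrt(3)*b/2))*exp(2^(1/3)*b/2) - 1


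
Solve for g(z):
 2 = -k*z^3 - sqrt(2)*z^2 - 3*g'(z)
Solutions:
 g(z) = C1 - k*z^4/12 - sqrt(2)*z^3/9 - 2*z/3


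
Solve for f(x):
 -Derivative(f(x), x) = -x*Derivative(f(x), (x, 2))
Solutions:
 f(x) = C1 + C2*x^2


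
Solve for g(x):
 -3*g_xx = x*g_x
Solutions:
 g(x) = C1 + C2*erf(sqrt(6)*x/6)


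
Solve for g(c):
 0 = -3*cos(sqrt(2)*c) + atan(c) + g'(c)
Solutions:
 g(c) = C1 - c*atan(c) + log(c^2 + 1)/2 + 3*sqrt(2)*sin(sqrt(2)*c)/2


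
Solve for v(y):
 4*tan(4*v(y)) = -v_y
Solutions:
 v(y) = -asin(C1*exp(-16*y))/4 + pi/4
 v(y) = asin(C1*exp(-16*y))/4


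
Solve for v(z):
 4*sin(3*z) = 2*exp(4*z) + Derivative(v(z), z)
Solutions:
 v(z) = C1 - exp(4*z)/2 - 4*cos(3*z)/3


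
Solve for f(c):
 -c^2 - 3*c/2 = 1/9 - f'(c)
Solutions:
 f(c) = C1 + c^3/3 + 3*c^2/4 + c/9


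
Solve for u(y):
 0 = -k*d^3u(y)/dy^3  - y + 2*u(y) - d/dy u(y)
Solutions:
 u(y) = C1*exp(y*(3^(1/3)*(sqrt(3)*sqrt((27 + 1/k)/k^2) - 9/k)^(1/3)/6 - 3^(5/6)*I*(sqrt(3)*sqrt((27 + 1/k)/k^2) - 9/k)^(1/3)/6 + 2/(k*(-3^(1/3) + 3^(5/6)*I)*(sqrt(3)*sqrt((27 + 1/k)/k^2) - 9/k)^(1/3)))) + C2*exp(y*(3^(1/3)*(sqrt(3)*sqrt((27 + 1/k)/k^2) - 9/k)^(1/3)/6 + 3^(5/6)*I*(sqrt(3)*sqrt((27 + 1/k)/k^2) - 9/k)^(1/3)/6 - 2/(k*(3^(1/3) + 3^(5/6)*I)*(sqrt(3)*sqrt((27 + 1/k)/k^2) - 9/k)^(1/3)))) + C3*exp(3^(1/3)*y*(-(sqrt(3)*sqrt((27 + 1/k)/k^2) - 9/k)^(1/3) + 3^(1/3)/(k*(sqrt(3)*sqrt((27 + 1/k)/k^2) - 9/k)^(1/3)))/3) + y/2 + 1/4


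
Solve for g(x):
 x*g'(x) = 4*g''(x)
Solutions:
 g(x) = C1 + C2*erfi(sqrt(2)*x/4)


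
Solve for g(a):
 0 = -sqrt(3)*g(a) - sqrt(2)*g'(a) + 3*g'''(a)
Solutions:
 g(a) = C1*exp(-a*(2*2^(5/6)/(sqrt(243 - 8*sqrt(2)) + 9*sqrt(3))^(1/3) + 2^(2/3)*(sqrt(243 - 8*sqrt(2)) + 9*sqrt(3))^(1/3))/12)*sin(sqrt(3)*a*(-2*2^(5/6)/(sqrt(243 - 8*sqrt(2)) + 9*sqrt(3))^(1/3) + 2^(2/3)*(sqrt(243 - 8*sqrt(2)) + 9*sqrt(3))^(1/3))/12) + C2*exp(-a*(2*2^(5/6)/(sqrt(243 - 8*sqrt(2)) + 9*sqrt(3))^(1/3) + 2^(2/3)*(sqrt(243 - 8*sqrt(2)) + 9*sqrt(3))^(1/3))/12)*cos(sqrt(3)*a*(-2*2^(5/6)/(sqrt(243 - 8*sqrt(2)) + 9*sqrt(3))^(1/3) + 2^(2/3)*(sqrt(243 - 8*sqrt(2)) + 9*sqrt(3))^(1/3))/12) + C3*exp(a*(2*2^(5/6)/(sqrt(243 - 8*sqrt(2)) + 9*sqrt(3))^(1/3) + 2^(2/3)*(sqrt(243 - 8*sqrt(2)) + 9*sqrt(3))^(1/3))/6)


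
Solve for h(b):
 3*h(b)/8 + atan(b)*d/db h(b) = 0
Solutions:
 h(b) = C1*exp(-3*Integral(1/atan(b), b)/8)


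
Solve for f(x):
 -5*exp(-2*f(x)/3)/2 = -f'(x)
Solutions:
 f(x) = 3*log(-sqrt(C1 + 5*x)) - 3*log(3)/2
 f(x) = 3*log(C1 + 5*x)/2 - 3*log(3)/2


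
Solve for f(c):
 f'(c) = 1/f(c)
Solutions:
 f(c) = -sqrt(C1 + 2*c)
 f(c) = sqrt(C1 + 2*c)


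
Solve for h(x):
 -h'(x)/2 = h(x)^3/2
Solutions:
 h(x) = -sqrt(2)*sqrt(-1/(C1 - x))/2
 h(x) = sqrt(2)*sqrt(-1/(C1 - x))/2


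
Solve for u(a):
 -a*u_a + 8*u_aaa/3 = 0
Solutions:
 u(a) = C1 + Integral(C2*airyai(3^(1/3)*a/2) + C3*airybi(3^(1/3)*a/2), a)


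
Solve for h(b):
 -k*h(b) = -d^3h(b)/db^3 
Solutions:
 h(b) = C1*exp(b*k^(1/3)) + C2*exp(b*k^(1/3)*(-1 + sqrt(3)*I)/2) + C3*exp(-b*k^(1/3)*(1 + sqrt(3)*I)/2)


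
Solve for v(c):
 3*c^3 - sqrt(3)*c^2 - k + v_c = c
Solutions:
 v(c) = C1 - 3*c^4/4 + sqrt(3)*c^3/3 + c^2/2 + c*k


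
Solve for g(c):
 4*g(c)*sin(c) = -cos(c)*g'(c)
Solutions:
 g(c) = C1*cos(c)^4


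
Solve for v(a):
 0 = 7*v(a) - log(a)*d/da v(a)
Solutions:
 v(a) = C1*exp(7*li(a))


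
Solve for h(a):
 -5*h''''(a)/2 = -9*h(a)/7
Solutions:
 h(a) = C1*exp(-2^(1/4)*sqrt(3)*35^(3/4)*a/35) + C2*exp(2^(1/4)*sqrt(3)*35^(3/4)*a/35) + C3*sin(2^(1/4)*sqrt(3)*35^(3/4)*a/35) + C4*cos(2^(1/4)*sqrt(3)*35^(3/4)*a/35)


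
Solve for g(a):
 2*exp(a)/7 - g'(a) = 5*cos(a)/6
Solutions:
 g(a) = C1 + 2*exp(a)/7 - 5*sin(a)/6


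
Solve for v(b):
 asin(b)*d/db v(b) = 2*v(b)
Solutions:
 v(b) = C1*exp(2*Integral(1/asin(b), b))


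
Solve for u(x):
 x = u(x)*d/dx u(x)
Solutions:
 u(x) = -sqrt(C1 + x^2)
 u(x) = sqrt(C1 + x^2)


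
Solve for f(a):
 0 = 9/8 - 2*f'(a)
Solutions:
 f(a) = C1 + 9*a/16


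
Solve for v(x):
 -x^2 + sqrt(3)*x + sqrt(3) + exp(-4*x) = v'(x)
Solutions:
 v(x) = C1 - x^3/3 + sqrt(3)*x^2/2 + sqrt(3)*x - exp(-4*x)/4


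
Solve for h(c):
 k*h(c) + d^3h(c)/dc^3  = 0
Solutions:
 h(c) = C1*exp(c*(-k)^(1/3)) + C2*exp(c*(-k)^(1/3)*(-1 + sqrt(3)*I)/2) + C3*exp(-c*(-k)^(1/3)*(1 + sqrt(3)*I)/2)


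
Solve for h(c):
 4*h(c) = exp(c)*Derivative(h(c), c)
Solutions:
 h(c) = C1*exp(-4*exp(-c))


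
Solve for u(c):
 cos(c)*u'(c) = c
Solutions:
 u(c) = C1 + Integral(c/cos(c), c)


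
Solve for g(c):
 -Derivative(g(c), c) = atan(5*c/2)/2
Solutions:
 g(c) = C1 - c*atan(5*c/2)/2 + log(25*c^2 + 4)/10


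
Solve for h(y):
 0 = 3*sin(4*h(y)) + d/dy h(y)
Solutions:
 h(y) = -acos((-C1 - exp(24*y))/(C1 - exp(24*y)))/4 + pi/2
 h(y) = acos((-C1 - exp(24*y))/(C1 - exp(24*y)))/4


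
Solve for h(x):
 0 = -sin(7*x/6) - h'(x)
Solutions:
 h(x) = C1 + 6*cos(7*x/6)/7


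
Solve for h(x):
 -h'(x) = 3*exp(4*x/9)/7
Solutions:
 h(x) = C1 - 27*exp(4*x/9)/28


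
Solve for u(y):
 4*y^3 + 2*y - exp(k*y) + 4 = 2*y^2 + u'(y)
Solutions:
 u(y) = C1 + y^4 - 2*y^3/3 + y^2 + 4*y - exp(k*y)/k


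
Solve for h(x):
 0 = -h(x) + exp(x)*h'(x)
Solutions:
 h(x) = C1*exp(-exp(-x))


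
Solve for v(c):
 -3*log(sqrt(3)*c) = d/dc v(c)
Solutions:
 v(c) = C1 - 3*c*log(c) - 3*c*log(3)/2 + 3*c


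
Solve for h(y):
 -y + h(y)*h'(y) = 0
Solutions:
 h(y) = -sqrt(C1 + y^2)
 h(y) = sqrt(C1 + y^2)


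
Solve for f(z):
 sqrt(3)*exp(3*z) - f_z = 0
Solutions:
 f(z) = C1 + sqrt(3)*exp(3*z)/3


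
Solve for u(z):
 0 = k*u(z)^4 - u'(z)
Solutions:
 u(z) = (-1/(C1 + 3*k*z))^(1/3)
 u(z) = (-1/(C1 + k*z))^(1/3)*(-3^(2/3) - 3*3^(1/6)*I)/6
 u(z) = (-1/(C1 + k*z))^(1/3)*(-3^(2/3) + 3*3^(1/6)*I)/6


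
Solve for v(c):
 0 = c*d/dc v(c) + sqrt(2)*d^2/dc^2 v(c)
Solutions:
 v(c) = C1 + C2*erf(2^(1/4)*c/2)


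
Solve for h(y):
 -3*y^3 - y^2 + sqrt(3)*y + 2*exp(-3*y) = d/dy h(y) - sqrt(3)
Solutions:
 h(y) = C1 - 3*y^4/4 - y^3/3 + sqrt(3)*y^2/2 + sqrt(3)*y - 2*exp(-3*y)/3


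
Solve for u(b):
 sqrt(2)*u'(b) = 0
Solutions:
 u(b) = C1


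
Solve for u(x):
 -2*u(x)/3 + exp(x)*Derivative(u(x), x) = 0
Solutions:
 u(x) = C1*exp(-2*exp(-x)/3)


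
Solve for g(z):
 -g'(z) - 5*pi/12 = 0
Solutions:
 g(z) = C1 - 5*pi*z/12


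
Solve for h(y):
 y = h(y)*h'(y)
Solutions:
 h(y) = -sqrt(C1 + y^2)
 h(y) = sqrt(C1 + y^2)


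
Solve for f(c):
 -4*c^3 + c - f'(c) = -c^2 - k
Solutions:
 f(c) = C1 - c^4 + c^3/3 + c^2/2 + c*k


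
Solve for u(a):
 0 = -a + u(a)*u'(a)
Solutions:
 u(a) = -sqrt(C1 + a^2)
 u(a) = sqrt(C1 + a^2)


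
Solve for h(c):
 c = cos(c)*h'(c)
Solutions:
 h(c) = C1 + Integral(c/cos(c), c)


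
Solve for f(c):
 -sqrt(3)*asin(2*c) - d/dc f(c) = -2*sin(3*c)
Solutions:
 f(c) = C1 - sqrt(3)*(c*asin(2*c) + sqrt(1 - 4*c^2)/2) - 2*cos(3*c)/3


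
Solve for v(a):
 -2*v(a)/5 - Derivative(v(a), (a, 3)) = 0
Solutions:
 v(a) = C3*exp(-2^(1/3)*5^(2/3)*a/5) + (C1*sin(2^(1/3)*sqrt(3)*5^(2/3)*a/10) + C2*cos(2^(1/3)*sqrt(3)*5^(2/3)*a/10))*exp(2^(1/3)*5^(2/3)*a/10)


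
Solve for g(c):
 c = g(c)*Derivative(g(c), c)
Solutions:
 g(c) = -sqrt(C1 + c^2)
 g(c) = sqrt(C1 + c^2)


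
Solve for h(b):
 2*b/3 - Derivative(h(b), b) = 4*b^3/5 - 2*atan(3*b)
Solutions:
 h(b) = C1 - b^4/5 + b^2/3 + 2*b*atan(3*b) - log(9*b^2 + 1)/3


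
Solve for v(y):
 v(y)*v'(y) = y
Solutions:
 v(y) = -sqrt(C1 + y^2)
 v(y) = sqrt(C1 + y^2)


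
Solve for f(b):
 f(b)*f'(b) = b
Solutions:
 f(b) = -sqrt(C1 + b^2)
 f(b) = sqrt(C1 + b^2)


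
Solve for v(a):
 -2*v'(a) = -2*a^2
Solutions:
 v(a) = C1 + a^3/3


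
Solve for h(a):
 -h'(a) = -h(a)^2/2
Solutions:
 h(a) = -2/(C1 + a)


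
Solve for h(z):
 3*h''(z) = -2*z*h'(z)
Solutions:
 h(z) = C1 + C2*erf(sqrt(3)*z/3)


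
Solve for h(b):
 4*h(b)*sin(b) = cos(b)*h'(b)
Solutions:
 h(b) = C1/cos(b)^4


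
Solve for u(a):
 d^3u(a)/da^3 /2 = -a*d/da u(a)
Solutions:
 u(a) = C1 + Integral(C2*airyai(-2^(1/3)*a) + C3*airybi(-2^(1/3)*a), a)


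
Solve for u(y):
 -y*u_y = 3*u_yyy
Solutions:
 u(y) = C1 + Integral(C2*airyai(-3^(2/3)*y/3) + C3*airybi(-3^(2/3)*y/3), y)


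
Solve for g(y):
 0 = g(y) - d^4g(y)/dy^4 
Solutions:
 g(y) = C1*exp(-y) + C2*exp(y) + C3*sin(y) + C4*cos(y)


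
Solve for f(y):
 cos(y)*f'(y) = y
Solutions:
 f(y) = C1 + Integral(y/cos(y), y)


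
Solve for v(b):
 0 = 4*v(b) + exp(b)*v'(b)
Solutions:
 v(b) = C1*exp(4*exp(-b))


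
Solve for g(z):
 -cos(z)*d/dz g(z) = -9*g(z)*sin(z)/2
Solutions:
 g(z) = C1/cos(z)^(9/2)


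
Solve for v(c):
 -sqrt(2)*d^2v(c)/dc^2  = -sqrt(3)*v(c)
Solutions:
 v(c) = C1*exp(-2^(3/4)*3^(1/4)*c/2) + C2*exp(2^(3/4)*3^(1/4)*c/2)


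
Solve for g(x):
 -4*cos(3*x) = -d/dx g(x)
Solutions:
 g(x) = C1 + 4*sin(3*x)/3


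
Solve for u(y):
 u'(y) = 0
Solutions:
 u(y) = C1


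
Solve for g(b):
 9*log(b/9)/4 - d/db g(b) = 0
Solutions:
 g(b) = C1 + 9*b*log(b)/4 - 9*b*log(3)/2 - 9*b/4


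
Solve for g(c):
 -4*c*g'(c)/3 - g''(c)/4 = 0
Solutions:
 g(c) = C1 + C2*erf(2*sqrt(6)*c/3)


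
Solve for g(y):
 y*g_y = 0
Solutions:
 g(y) = C1


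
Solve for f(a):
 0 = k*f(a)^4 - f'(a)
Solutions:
 f(a) = (-1/(C1 + 3*a*k))^(1/3)
 f(a) = (-1/(C1 + a*k))^(1/3)*(-3^(2/3) - 3*3^(1/6)*I)/6
 f(a) = (-1/(C1 + a*k))^(1/3)*(-3^(2/3) + 3*3^(1/6)*I)/6


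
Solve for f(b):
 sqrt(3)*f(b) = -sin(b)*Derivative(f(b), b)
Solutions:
 f(b) = C1*(cos(b) + 1)^(sqrt(3)/2)/(cos(b) - 1)^(sqrt(3)/2)


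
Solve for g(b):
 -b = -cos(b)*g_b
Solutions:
 g(b) = C1 + Integral(b/cos(b), b)


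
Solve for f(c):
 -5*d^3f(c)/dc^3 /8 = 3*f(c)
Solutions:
 f(c) = C3*exp(-2*3^(1/3)*5^(2/3)*c/5) + (C1*sin(3^(5/6)*5^(2/3)*c/5) + C2*cos(3^(5/6)*5^(2/3)*c/5))*exp(3^(1/3)*5^(2/3)*c/5)


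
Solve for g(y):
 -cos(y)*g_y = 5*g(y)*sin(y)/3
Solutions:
 g(y) = C1*cos(y)^(5/3)


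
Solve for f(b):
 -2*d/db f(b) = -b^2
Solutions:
 f(b) = C1 + b^3/6


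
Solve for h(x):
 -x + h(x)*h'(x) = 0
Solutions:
 h(x) = -sqrt(C1 + x^2)
 h(x) = sqrt(C1 + x^2)


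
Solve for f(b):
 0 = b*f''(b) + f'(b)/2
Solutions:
 f(b) = C1 + C2*sqrt(b)


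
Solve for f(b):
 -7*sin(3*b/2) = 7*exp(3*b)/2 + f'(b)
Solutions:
 f(b) = C1 - 7*exp(3*b)/6 + 14*cos(3*b/2)/3


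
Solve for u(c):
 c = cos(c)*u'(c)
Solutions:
 u(c) = C1 + Integral(c/cos(c), c)


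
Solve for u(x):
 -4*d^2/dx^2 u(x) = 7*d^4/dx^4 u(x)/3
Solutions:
 u(x) = C1 + C2*x + C3*sin(2*sqrt(21)*x/7) + C4*cos(2*sqrt(21)*x/7)


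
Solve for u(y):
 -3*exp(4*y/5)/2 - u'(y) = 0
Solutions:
 u(y) = C1 - 15*exp(4*y/5)/8


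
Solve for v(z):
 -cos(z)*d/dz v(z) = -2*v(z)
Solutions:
 v(z) = C1*(sin(z) + 1)/(sin(z) - 1)


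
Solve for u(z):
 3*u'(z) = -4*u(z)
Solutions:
 u(z) = C1*exp(-4*z/3)


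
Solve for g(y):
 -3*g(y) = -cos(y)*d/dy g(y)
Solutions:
 g(y) = C1*(sin(y) + 1)^(3/2)/(sin(y) - 1)^(3/2)


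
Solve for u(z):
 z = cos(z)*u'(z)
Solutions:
 u(z) = C1 + Integral(z/cos(z), z)


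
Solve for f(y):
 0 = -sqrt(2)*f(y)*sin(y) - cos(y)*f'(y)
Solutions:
 f(y) = C1*cos(y)^(sqrt(2))


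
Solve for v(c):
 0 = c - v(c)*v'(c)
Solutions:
 v(c) = -sqrt(C1 + c^2)
 v(c) = sqrt(C1 + c^2)


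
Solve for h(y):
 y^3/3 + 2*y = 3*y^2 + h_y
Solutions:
 h(y) = C1 + y^4/12 - y^3 + y^2


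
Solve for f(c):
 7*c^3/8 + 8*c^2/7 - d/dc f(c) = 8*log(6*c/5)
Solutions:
 f(c) = C1 + 7*c^4/32 + 8*c^3/21 - 8*c*log(c) - 8*c*log(6) + 8*c + 8*c*log(5)


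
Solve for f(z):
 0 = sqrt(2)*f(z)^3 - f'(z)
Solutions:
 f(z) = -sqrt(2)*sqrt(-1/(C1 + sqrt(2)*z))/2
 f(z) = sqrt(2)*sqrt(-1/(C1 + sqrt(2)*z))/2


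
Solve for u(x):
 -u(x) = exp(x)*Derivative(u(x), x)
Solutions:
 u(x) = C1*exp(exp(-x))


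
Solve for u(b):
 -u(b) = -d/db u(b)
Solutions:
 u(b) = C1*exp(b)


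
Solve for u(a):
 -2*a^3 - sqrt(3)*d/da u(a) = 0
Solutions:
 u(a) = C1 - sqrt(3)*a^4/6


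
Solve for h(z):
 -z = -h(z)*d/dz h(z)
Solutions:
 h(z) = -sqrt(C1 + z^2)
 h(z) = sqrt(C1 + z^2)


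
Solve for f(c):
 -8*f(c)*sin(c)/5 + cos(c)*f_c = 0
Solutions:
 f(c) = C1/cos(c)^(8/5)


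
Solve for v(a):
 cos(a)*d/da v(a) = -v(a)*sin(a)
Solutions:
 v(a) = C1*cos(a)


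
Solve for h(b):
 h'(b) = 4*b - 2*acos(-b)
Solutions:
 h(b) = C1 + 2*b^2 - 2*b*acos(-b) - 2*sqrt(1 - b^2)


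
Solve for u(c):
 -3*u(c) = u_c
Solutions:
 u(c) = C1*exp(-3*c)


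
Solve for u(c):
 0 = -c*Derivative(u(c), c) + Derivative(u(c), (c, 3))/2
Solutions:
 u(c) = C1 + Integral(C2*airyai(2^(1/3)*c) + C3*airybi(2^(1/3)*c), c)


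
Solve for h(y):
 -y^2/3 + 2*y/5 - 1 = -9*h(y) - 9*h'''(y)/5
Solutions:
 h(y) = C3*exp(-5^(1/3)*y) + y^2/27 - 2*y/45 + (C1*sin(sqrt(3)*5^(1/3)*y/2) + C2*cos(sqrt(3)*5^(1/3)*y/2))*exp(5^(1/3)*y/2) + 1/9


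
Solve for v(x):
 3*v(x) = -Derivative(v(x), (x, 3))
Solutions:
 v(x) = C3*exp(-3^(1/3)*x) + (C1*sin(3^(5/6)*x/2) + C2*cos(3^(5/6)*x/2))*exp(3^(1/3)*x/2)


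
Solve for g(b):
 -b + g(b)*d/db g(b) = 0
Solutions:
 g(b) = -sqrt(C1 + b^2)
 g(b) = sqrt(C1 + b^2)


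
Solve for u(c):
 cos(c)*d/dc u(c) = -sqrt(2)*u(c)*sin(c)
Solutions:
 u(c) = C1*cos(c)^(sqrt(2))


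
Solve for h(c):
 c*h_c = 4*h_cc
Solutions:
 h(c) = C1 + C2*erfi(sqrt(2)*c/4)


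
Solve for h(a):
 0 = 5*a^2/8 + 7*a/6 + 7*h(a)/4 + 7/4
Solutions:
 h(a) = -5*a^2/14 - 2*a/3 - 1


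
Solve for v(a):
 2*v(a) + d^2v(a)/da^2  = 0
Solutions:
 v(a) = C1*sin(sqrt(2)*a) + C2*cos(sqrt(2)*a)


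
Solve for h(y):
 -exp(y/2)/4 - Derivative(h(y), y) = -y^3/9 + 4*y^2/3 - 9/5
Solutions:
 h(y) = C1 + y^4/36 - 4*y^3/9 + 9*y/5 - exp(y/2)/2


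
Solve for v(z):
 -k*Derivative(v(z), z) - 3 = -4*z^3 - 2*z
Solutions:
 v(z) = C1 + z^4/k + z^2/k - 3*z/k


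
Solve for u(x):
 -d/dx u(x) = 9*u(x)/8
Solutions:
 u(x) = C1*exp(-9*x/8)


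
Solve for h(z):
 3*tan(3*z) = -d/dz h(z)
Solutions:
 h(z) = C1 + log(cos(3*z))


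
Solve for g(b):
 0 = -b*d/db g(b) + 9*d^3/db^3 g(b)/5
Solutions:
 g(b) = C1 + Integral(C2*airyai(15^(1/3)*b/3) + C3*airybi(15^(1/3)*b/3), b)


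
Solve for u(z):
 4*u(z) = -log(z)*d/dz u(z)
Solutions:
 u(z) = C1*exp(-4*li(z))


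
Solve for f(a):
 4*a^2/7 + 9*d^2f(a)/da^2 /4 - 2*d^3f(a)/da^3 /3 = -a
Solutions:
 f(a) = C1 + C2*a + C3*exp(27*a/8) - 4*a^4/189 - 506*a^3/5103 - 4048*a^2/45927


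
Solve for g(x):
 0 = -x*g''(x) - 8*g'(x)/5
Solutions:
 g(x) = C1 + C2/x^(3/5)


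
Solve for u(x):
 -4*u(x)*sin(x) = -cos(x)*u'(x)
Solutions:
 u(x) = C1/cos(x)^4


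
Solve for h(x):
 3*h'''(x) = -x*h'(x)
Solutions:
 h(x) = C1 + Integral(C2*airyai(-3^(2/3)*x/3) + C3*airybi(-3^(2/3)*x/3), x)


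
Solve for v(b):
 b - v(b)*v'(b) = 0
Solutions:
 v(b) = -sqrt(C1 + b^2)
 v(b) = sqrt(C1 + b^2)


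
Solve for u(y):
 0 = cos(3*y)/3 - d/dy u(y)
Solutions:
 u(y) = C1 + sin(3*y)/9


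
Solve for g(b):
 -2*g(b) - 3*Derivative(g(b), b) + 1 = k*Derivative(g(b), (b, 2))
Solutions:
 g(b) = C1*exp(b*(sqrt(9 - 8*k) - 3)/(2*k)) + C2*exp(-b*(sqrt(9 - 8*k) + 3)/(2*k)) + 1/2


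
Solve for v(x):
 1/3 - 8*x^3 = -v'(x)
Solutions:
 v(x) = C1 + 2*x^4 - x/3


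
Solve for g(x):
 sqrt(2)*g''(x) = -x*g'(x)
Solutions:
 g(x) = C1 + C2*erf(2^(1/4)*x/2)


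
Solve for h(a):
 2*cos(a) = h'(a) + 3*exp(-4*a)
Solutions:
 h(a) = C1 + 2*sin(a) + 3*exp(-4*a)/4


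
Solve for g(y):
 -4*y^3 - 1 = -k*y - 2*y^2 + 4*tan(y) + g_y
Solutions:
 g(y) = C1 + k*y^2/2 - y^4 + 2*y^3/3 - y + 4*log(cos(y))


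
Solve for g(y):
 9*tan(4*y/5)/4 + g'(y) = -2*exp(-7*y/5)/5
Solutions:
 g(y) = C1 - 45*log(tan(4*y/5)^2 + 1)/32 + 2*exp(-7*y/5)/7


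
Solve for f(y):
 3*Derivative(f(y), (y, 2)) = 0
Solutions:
 f(y) = C1 + C2*y


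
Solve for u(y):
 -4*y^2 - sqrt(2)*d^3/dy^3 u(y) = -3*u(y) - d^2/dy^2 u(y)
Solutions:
 u(y) = C1*exp(y*(-2^(1/3)*(9*sqrt(166) + 82*sqrt(2))^(1/3) - 2^(2/3)/(9*sqrt(166) + 82*sqrt(2))^(1/3) + 2*sqrt(2))/12)*sin(2^(1/3)*sqrt(3)*y*(-(9*sqrt(166) + 82*sqrt(2))^(1/3) + 2^(1/3)/(9*sqrt(166) + 82*sqrt(2))^(1/3))/12) + C2*exp(y*(-2^(1/3)*(9*sqrt(166) + 82*sqrt(2))^(1/3) - 2^(2/3)/(9*sqrt(166) + 82*sqrt(2))^(1/3) + 2*sqrt(2))/12)*cos(2^(1/3)*sqrt(3)*y*(-(9*sqrt(166) + 82*sqrt(2))^(1/3) + 2^(1/3)/(9*sqrt(166) + 82*sqrt(2))^(1/3))/12) + C3*exp(y*(2^(2/3)/(9*sqrt(166) + 82*sqrt(2))^(1/3) + sqrt(2) + 2^(1/3)*(9*sqrt(166) + 82*sqrt(2))^(1/3))/6) + 4*y^2/3 - 8/9


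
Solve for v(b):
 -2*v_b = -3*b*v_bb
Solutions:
 v(b) = C1 + C2*b^(5/3)


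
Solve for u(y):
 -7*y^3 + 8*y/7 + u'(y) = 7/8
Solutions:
 u(y) = C1 + 7*y^4/4 - 4*y^2/7 + 7*y/8


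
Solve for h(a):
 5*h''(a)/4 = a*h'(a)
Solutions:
 h(a) = C1 + C2*erfi(sqrt(10)*a/5)


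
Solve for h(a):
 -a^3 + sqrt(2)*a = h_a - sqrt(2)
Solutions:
 h(a) = C1 - a^4/4 + sqrt(2)*a^2/2 + sqrt(2)*a


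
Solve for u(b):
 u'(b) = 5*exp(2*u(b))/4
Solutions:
 u(b) = log(-sqrt(-1/(C1 + 5*b))) + log(2)/2
 u(b) = log(-1/(C1 + 5*b))/2 + log(2)/2


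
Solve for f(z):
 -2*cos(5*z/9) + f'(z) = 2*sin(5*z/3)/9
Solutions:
 f(z) = C1 + 18*sin(5*z/9)/5 - 2*cos(5*z/3)/15


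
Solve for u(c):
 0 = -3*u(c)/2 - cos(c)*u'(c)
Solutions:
 u(c) = C1*(sin(c) - 1)^(3/4)/(sin(c) + 1)^(3/4)


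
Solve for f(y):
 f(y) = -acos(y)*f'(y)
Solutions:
 f(y) = C1*exp(-Integral(1/acos(y), y))


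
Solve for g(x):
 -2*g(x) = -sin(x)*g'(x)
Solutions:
 g(x) = C1*(cos(x) - 1)/(cos(x) + 1)


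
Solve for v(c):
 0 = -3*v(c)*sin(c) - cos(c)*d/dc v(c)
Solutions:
 v(c) = C1*cos(c)^3


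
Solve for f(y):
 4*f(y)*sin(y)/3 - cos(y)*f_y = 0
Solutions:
 f(y) = C1/cos(y)^(4/3)


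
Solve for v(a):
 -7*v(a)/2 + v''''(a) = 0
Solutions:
 v(a) = C1*exp(-2^(3/4)*7^(1/4)*a/2) + C2*exp(2^(3/4)*7^(1/4)*a/2) + C3*sin(2^(3/4)*7^(1/4)*a/2) + C4*cos(2^(3/4)*7^(1/4)*a/2)


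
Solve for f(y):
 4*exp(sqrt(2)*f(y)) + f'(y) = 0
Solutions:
 f(y) = sqrt(2)*(2*log(1/(C1 + 4*y)) - log(2))/4


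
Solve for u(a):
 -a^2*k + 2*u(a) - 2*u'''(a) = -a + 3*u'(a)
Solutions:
 u(a) = C1*exp(2^(1/3)*a*(-(2 + sqrt(6))^(1/3) + 2^(1/3)/(2 + sqrt(6))^(1/3))/4)*sin(2^(1/3)*sqrt(3)*a*(2^(1/3)/(2 + sqrt(6))^(1/3) + (2 + sqrt(6))^(1/3))/4) + C2*exp(2^(1/3)*a*(-(2 + sqrt(6))^(1/3) + 2^(1/3)/(2 + sqrt(6))^(1/3))/4)*cos(2^(1/3)*sqrt(3)*a*(2^(1/3)/(2 + sqrt(6))^(1/3) + (2 + sqrt(6))^(1/3))/4) + C3*exp(-2^(1/3)*a*(-(2 + sqrt(6))^(1/3) + 2^(1/3)/(2 + sqrt(6))^(1/3))/2) + a^2*k/2 + 3*a*k/2 - a/2 + 9*k/4 - 3/4


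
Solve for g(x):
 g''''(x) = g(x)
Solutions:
 g(x) = C1*exp(-x) + C2*exp(x) + C3*sin(x) + C4*cos(x)


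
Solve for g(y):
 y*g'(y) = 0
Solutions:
 g(y) = C1


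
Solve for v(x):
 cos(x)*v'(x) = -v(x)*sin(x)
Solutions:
 v(x) = C1*cos(x)


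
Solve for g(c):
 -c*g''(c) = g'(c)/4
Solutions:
 g(c) = C1 + C2*c^(3/4)


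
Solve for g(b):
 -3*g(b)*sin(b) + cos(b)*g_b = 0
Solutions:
 g(b) = C1/cos(b)^3


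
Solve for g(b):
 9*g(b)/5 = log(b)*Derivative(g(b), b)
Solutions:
 g(b) = C1*exp(9*li(b)/5)


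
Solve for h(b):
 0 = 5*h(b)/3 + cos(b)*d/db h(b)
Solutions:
 h(b) = C1*(sin(b) - 1)^(5/6)/(sin(b) + 1)^(5/6)


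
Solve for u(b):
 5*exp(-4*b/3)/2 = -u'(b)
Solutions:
 u(b) = C1 + 15*exp(-4*b/3)/8


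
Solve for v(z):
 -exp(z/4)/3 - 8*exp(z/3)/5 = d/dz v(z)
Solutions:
 v(z) = C1 - 4*exp(z/4)/3 - 24*exp(z/3)/5


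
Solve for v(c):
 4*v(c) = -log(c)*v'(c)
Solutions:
 v(c) = C1*exp(-4*li(c))


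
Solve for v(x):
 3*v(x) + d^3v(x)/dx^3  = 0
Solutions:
 v(x) = C3*exp(-3^(1/3)*x) + (C1*sin(3^(5/6)*x/2) + C2*cos(3^(5/6)*x/2))*exp(3^(1/3)*x/2)


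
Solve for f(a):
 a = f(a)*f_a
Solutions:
 f(a) = -sqrt(C1 + a^2)
 f(a) = sqrt(C1 + a^2)


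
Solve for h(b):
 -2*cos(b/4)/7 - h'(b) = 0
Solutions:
 h(b) = C1 - 8*sin(b/4)/7


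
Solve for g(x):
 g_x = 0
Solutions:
 g(x) = C1


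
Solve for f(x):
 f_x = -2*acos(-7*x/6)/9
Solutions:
 f(x) = C1 - 2*x*acos(-7*x/6)/9 - 2*sqrt(36 - 49*x^2)/63


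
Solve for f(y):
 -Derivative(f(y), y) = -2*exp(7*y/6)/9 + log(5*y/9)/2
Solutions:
 f(y) = C1 - y*log(y)/2 + y*(-log(5)/2 + 1/2 + log(3)) + 4*exp(7*y/6)/21


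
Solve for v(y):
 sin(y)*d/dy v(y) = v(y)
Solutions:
 v(y) = C1*sqrt(cos(y) - 1)/sqrt(cos(y) + 1)


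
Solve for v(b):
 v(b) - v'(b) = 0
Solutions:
 v(b) = C1*exp(b)


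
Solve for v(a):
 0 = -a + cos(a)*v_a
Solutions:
 v(a) = C1 + Integral(a/cos(a), a)


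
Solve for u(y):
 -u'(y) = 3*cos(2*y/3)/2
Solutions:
 u(y) = C1 - 9*sin(2*y/3)/4


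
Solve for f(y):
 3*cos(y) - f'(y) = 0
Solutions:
 f(y) = C1 + 3*sin(y)


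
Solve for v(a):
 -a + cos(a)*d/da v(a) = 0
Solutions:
 v(a) = C1 + Integral(a/cos(a), a)


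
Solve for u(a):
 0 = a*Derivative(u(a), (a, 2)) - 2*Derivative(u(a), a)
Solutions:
 u(a) = C1 + C2*a^3


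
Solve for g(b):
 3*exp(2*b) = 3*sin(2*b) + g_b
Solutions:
 g(b) = C1 + 3*exp(2*b)/2 + 3*cos(2*b)/2


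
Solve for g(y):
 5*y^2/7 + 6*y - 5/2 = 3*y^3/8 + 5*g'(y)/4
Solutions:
 g(y) = C1 - 3*y^4/40 + 4*y^3/21 + 12*y^2/5 - 2*y


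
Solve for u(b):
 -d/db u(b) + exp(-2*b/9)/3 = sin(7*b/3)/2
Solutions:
 u(b) = C1 + 3*cos(7*b/3)/14 - 3*exp(-2*b/9)/2


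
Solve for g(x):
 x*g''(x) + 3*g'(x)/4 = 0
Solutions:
 g(x) = C1 + C2*x^(1/4)


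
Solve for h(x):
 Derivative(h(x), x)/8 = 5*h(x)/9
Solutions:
 h(x) = C1*exp(40*x/9)


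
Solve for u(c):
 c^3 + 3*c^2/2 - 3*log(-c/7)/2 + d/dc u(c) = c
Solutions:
 u(c) = C1 - c^4/4 - c^3/2 + c^2/2 + 3*c*log(-c)/2 + 3*c*(-log(7) - 1)/2


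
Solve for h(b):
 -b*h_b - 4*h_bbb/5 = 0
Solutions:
 h(b) = C1 + Integral(C2*airyai(-10^(1/3)*b/2) + C3*airybi(-10^(1/3)*b/2), b)
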